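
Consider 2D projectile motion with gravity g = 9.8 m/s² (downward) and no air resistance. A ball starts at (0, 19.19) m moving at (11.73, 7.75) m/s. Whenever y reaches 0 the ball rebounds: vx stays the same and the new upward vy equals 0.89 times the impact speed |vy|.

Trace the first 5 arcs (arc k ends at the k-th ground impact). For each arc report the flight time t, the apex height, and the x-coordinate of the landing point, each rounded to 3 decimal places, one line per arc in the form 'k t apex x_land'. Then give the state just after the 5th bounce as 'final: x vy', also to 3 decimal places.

Arc 1: start y=19.190, vy=7.750 → t=2.922, apex=22.254, x_land=34.274, impact vy=-20.885
  bounce: vy ← 0.89·20.885 = 18.588
Arc 2: start y=0.000, vy=18.588 → t=3.793, apex=17.628, x_land=78.771, impact vy=-18.588
  bounce: vy ← 0.89·18.588 = 16.543
Arc 3: start y=0.000, vy=16.543 → t=3.376, apex=13.963, x_land=118.373, impact vy=-16.543
  bounce: vy ← 0.89·16.543 = 14.723
Arc 4: start y=0.000, vy=14.723 → t=3.005, apex=11.060, x_land=153.619, impact vy=-14.723
  bounce: vy ← 0.89·14.723 = 13.104
Arc 5: start y=0.000, vy=13.104 → t=2.674, apex=8.761, x_land=184.988, impact vy=-13.104
  bounce: vy ← 0.89·13.104 = 11.662

1 2.922 22.254 34.274
2 3.793 17.628 78.771
3 3.376 13.963 118.373
4 3.005 11.060 153.619
5 2.674 8.761 184.988
final: 184.988 11.662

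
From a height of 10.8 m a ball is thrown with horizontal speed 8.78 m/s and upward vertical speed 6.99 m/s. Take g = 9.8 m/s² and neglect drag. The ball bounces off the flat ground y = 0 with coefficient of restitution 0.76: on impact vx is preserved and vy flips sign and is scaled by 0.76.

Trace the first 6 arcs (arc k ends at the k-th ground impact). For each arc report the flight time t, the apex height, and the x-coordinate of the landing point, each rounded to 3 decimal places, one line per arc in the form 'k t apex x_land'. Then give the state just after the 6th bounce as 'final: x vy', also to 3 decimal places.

Arc 1: start y=10.800, vy=6.990 → t=2.360, apex=13.293, x_land=20.724, impact vy=-16.141
  bounce: vy ← 0.76·16.141 = 12.267
Arc 2: start y=0.000, vy=12.267 → t=2.504, apex=7.678, x_land=42.705, impact vy=-12.267
  bounce: vy ← 0.76·12.267 = 9.323
Arc 3: start y=0.000, vy=9.323 → t=1.903, apex=4.435, x_land=59.410, impact vy=-9.323
  bounce: vy ← 0.76·9.323 = 7.086
Arc 4: start y=0.000, vy=7.086 → t=1.446, apex=2.562, x_land=72.107, impact vy=-7.086
  bounce: vy ← 0.76·7.086 = 5.385
Arc 5: start y=0.000, vy=5.385 → t=1.099, apex=1.480, x_land=81.756, impact vy=-5.385
  bounce: vy ← 0.76·5.385 = 4.093
Arc 6: start y=0.000, vy=4.093 → t=0.835, apex=0.855, x_land=89.089, impact vy=-4.093
  bounce: vy ← 0.76·4.093 = 3.110

1 2.360 13.293 20.724
2 2.504 7.678 42.705
3 1.903 4.435 59.410
4 1.446 2.562 72.107
5 1.099 1.480 81.756
6 0.835 0.855 89.089
final: 89.089 3.110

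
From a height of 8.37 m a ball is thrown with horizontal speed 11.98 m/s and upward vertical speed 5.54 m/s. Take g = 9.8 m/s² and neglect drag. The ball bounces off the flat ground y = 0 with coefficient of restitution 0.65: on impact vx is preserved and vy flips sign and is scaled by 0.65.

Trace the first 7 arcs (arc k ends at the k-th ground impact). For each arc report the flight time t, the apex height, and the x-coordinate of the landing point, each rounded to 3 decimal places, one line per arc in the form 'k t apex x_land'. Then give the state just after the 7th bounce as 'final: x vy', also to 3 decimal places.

Arc 1: start y=8.370, vy=5.540 → t=1.989, apex=9.936, x_land=23.832, impact vy=-13.955
  bounce: vy ← 0.65·13.955 = 9.071
Arc 2: start y=0.000, vy=9.071 → t=1.851, apex=4.198, x_land=46.009, impact vy=-9.071
  bounce: vy ← 0.65·9.071 = 5.896
Arc 3: start y=0.000, vy=5.896 → t=1.203, apex=1.774, x_land=60.424, impact vy=-5.896
  bounce: vy ← 0.65·5.896 = 3.832
Arc 4: start y=0.000, vy=3.832 → t=0.782, apex=0.749, x_land=69.794, impact vy=-3.832
  bounce: vy ← 0.65·3.832 = 2.491
Arc 5: start y=0.000, vy=2.491 → t=0.508, apex=0.317, x_land=75.884, impact vy=-2.491
  bounce: vy ← 0.65·2.491 = 1.619
Arc 6: start y=0.000, vy=1.619 → t=0.330, apex=0.134, x_land=79.843, impact vy=-1.619
  bounce: vy ← 0.65·1.619 = 1.052
Arc 7: start y=0.000, vy=1.052 → t=0.215, apex=0.057, x_land=82.416, impact vy=-1.052
  bounce: vy ← 0.65·1.052 = 0.684

1 1.989 9.936 23.832
2 1.851 4.198 46.009
3 1.203 1.774 60.424
4 0.782 0.749 69.794
5 0.508 0.317 75.884
6 0.330 0.134 79.843
7 0.215 0.057 82.416
final: 82.416 0.684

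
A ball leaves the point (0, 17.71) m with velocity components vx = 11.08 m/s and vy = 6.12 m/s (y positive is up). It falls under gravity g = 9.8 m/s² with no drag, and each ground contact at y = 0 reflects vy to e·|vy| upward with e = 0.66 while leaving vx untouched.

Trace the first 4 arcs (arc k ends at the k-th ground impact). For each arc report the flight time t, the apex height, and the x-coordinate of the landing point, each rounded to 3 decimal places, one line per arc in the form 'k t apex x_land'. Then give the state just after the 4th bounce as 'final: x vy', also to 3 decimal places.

Arc 1: start y=17.710, vy=6.120 → t=2.626, apex=19.621, x_land=29.091, impact vy=-19.610
  bounce: vy ← 0.66·19.610 = 12.943
Arc 2: start y=0.000, vy=12.943 → t=2.641, apex=8.547, x_land=58.358, impact vy=-12.943
  bounce: vy ← 0.66·12.943 = 8.542
Arc 3: start y=0.000, vy=8.542 → t=1.743, apex=3.723, x_land=77.674, impact vy=-8.542
  bounce: vy ← 0.66·8.542 = 5.638
Arc 4: start y=0.000, vy=5.638 → t=1.151, apex=1.622, x_land=90.423, impact vy=-5.638
  bounce: vy ← 0.66·5.638 = 3.721

1 2.626 19.621 29.091
2 2.641 8.547 58.358
3 1.743 3.723 77.674
4 1.151 1.622 90.423
final: 90.423 3.721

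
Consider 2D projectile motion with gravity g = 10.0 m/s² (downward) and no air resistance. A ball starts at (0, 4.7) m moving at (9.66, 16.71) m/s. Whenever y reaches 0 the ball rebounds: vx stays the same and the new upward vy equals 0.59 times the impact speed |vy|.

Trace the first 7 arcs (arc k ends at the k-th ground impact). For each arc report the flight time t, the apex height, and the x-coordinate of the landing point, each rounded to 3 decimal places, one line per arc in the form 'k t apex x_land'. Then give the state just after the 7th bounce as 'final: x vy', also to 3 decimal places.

1 3.603 18.661 34.804
2 2.280 6.496 56.825
3 1.345 2.261 69.818
4 0.794 0.787 77.484
5 0.468 0.274 82.006
6 0.276 0.095 84.675
7 0.163 0.033 86.249
final: 86.249 0.481

Arc 1: start y=4.700, vy=16.710 → t=3.603, apex=18.661, x_land=34.804, impact vy=-19.319
  bounce: vy ← 0.59·19.319 = 11.398
Arc 2: start y=0.000, vy=11.398 → t=2.280, apex=6.496, x_land=56.825, impact vy=-11.398
  bounce: vy ← 0.59·11.398 = 6.725
Arc 3: start y=0.000, vy=6.725 → t=1.345, apex=2.261, x_land=69.818, impact vy=-6.725
  bounce: vy ← 0.59·6.725 = 3.968
Arc 4: start y=0.000, vy=3.968 → t=0.794, apex=0.787, x_land=77.484, impact vy=-3.968
  bounce: vy ← 0.59·3.968 = 2.341
Arc 5: start y=0.000, vy=2.341 → t=0.468, apex=0.274, x_land=82.006, impact vy=-2.341
  bounce: vy ← 0.59·2.341 = 1.381
Arc 6: start y=0.000, vy=1.381 → t=0.276, apex=0.095, x_land=84.675, impact vy=-1.381
  bounce: vy ← 0.59·1.381 = 0.815
Arc 7: start y=0.000, vy=0.815 → t=0.163, apex=0.033, x_land=86.249, impact vy=-0.815
  bounce: vy ← 0.59·0.815 = 0.481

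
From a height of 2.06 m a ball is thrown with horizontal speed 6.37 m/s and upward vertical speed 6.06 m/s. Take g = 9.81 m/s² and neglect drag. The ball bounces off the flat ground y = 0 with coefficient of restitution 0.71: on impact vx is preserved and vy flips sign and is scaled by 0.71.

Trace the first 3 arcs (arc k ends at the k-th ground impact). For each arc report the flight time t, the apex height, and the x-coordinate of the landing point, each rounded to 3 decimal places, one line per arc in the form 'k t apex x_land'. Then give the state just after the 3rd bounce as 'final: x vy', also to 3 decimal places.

Arc 1: start y=2.060, vy=6.060 → t=1.513, apex=3.932, x_land=9.638, impact vy=-8.783
  bounce: vy ← 0.71·8.783 = 6.236
Arc 2: start y=0.000, vy=6.236 → t=1.271, apex=1.982, x_land=17.737, impact vy=-6.236
  bounce: vy ← 0.71·6.236 = 4.428
Arc 3: start y=0.000, vy=4.428 → t=0.903, apex=0.999, x_land=23.486, impact vy=-4.428
  bounce: vy ← 0.71·4.428 = 3.144

1 1.513 3.932 9.638
2 1.271 1.982 17.737
3 0.903 0.999 23.486
final: 23.486 3.144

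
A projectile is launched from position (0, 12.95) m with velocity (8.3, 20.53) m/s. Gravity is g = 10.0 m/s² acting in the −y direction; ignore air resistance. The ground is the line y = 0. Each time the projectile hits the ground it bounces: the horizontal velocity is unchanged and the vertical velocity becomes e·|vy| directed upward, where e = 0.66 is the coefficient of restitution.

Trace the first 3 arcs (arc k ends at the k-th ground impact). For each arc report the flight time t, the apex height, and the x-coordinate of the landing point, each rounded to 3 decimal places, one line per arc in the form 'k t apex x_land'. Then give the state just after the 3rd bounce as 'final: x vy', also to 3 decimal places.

Arc 1: start y=12.950, vy=20.530 → t=4.662, apex=34.024, x_land=38.691, impact vy=-26.086
  bounce: vy ← 0.66·26.086 = 17.217
Arc 2: start y=0.000, vy=17.217 → t=3.443, apex=14.821, x_land=67.271, impact vy=-17.217
  bounce: vy ← 0.66·17.217 = 11.363
Arc 3: start y=0.000, vy=11.363 → t=2.273, apex=6.456, x_land=86.134, impact vy=-11.363
  bounce: vy ← 0.66·11.363 = 7.500

1 4.662 34.024 38.691
2 3.443 14.821 67.271
3 2.273 6.456 86.134
final: 86.134 7.500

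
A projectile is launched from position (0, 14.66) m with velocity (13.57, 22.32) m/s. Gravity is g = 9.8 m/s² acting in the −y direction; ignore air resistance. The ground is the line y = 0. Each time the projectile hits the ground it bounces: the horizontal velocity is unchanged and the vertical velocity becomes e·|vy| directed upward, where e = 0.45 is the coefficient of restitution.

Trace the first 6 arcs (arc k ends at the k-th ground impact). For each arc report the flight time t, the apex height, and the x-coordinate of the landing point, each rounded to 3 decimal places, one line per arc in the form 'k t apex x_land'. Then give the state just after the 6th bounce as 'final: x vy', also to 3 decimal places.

Arc 1: start y=14.660, vy=22.320 → t=5.137, apex=40.077, x_land=69.715, impact vy=-28.027
  bounce: vy ← 0.45·28.027 = 12.612
Arc 2: start y=0.000, vy=12.612 → t=2.574, apex=8.116, x_land=104.643, impact vy=-12.612
  bounce: vy ← 0.45·12.612 = 5.675
Arc 3: start y=0.000, vy=5.675 → t=1.158, apex=1.643, x_land=120.361, impact vy=-5.675
  bounce: vy ← 0.45·5.675 = 2.554
Arc 4: start y=0.000, vy=2.554 → t=0.521, apex=0.333, x_land=127.434, impact vy=-2.554
  bounce: vy ← 0.45·2.554 = 1.149
Arc 5: start y=0.000, vy=1.149 → t=0.235, apex=0.067, x_land=130.617, impact vy=-1.149
  bounce: vy ← 0.45·1.149 = 0.517
Arc 6: start y=0.000, vy=0.517 → t=0.106, apex=0.014, x_land=132.049, impact vy=-0.517
  bounce: vy ← 0.45·0.517 = 0.233

1 5.137 40.077 69.715
2 2.574 8.116 104.643
3 1.158 1.643 120.361
4 0.521 0.333 127.434
5 0.235 0.067 130.617
6 0.106 0.014 132.049
final: 132.049 0.233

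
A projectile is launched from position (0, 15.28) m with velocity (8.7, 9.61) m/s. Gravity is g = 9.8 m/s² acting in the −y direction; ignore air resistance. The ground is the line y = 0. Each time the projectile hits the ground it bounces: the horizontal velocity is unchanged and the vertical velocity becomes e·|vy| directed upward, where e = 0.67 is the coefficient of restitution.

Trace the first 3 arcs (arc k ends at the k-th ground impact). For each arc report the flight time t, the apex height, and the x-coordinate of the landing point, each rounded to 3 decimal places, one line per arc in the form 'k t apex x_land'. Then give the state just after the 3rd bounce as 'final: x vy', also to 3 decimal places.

Arc 1: start y=15.280, vy=9.610 → t=3.001, apex=19.992, x_land=26.104, impact vy=-19.795
  bounce: vy ← 0.67·19.795 = 13.263
Arc 2: start y=0.000, vy=13.263 → t=2.707, apex=8.974, x_land=49.652, impact vy=-13.263
  bounce: vy ← 0.67·13.263 = 8.886
Arc 3: start y=0.000, vy=8.886 → t=1.813, apex=4.029, x_land=65.429, impact vy=-8.886
  bounce: vy ← 0.67·8.886 = 5.954

1 3.001 19.992 26.104
2 2.707 8.974 49.652
3 1.813 4.029 65.429
final: 65.429 5.954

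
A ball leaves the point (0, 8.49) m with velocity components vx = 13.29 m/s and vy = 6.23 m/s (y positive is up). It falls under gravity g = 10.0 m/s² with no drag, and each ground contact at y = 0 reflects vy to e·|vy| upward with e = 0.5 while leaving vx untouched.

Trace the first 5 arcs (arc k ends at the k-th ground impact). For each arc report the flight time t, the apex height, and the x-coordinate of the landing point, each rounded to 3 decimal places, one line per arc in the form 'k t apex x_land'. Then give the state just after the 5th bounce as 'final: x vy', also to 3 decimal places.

1 2.067 10.431 27.475
2 1.444 2.608 46.670
3 0.722 0.652 56.268
4 0.361 0.163 61.067
5 0.181 0.041 63.466
final: 63.466 0.451

Arc 1: start y=8.490, vy=6.230 → t=2.067, apex=10.431, x_land=27.475, impact vy=-14.443
  bounce: vy ← 0.5·14.443 = 7.222
Arc 2: start y=0.000, vy=7.222 → t=1.444, apex=2.608, x_land=46.670, impact vy=-7.222
  bounce: vy ← 0.5·7.222 = 3.611
Arc 3: start y=0.000, vy=3.611 → t=0.722, apex=0.652, x_land=56.268, impact vy=-3.611
  bounce: vy ← 0.5·3.611 = 1.805
Arc 4: start y=0.000, vy=1.805 → t=0.361, apex=0.163, x_land=61.067, impact vy=-1.805
  bounce: vy ← 0.5·1.805 = 0.903
Arc 5: start y=0.000, vy=0.903 → t=0.181, apex=0.041, x_land=63.466, impact vy=-0.903
  bounce: vy ← 0.5·0.903 = 0.451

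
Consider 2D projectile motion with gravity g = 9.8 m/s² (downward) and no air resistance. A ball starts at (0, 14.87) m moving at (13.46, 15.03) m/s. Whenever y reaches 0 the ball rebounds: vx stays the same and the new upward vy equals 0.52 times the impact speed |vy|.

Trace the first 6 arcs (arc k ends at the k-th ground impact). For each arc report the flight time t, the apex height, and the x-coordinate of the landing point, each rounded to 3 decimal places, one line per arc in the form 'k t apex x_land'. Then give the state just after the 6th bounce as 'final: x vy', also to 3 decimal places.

1 3.855 26.396 51.883
2 2.414 7.137 84.373
3 1.255 1.930 101.268
4 0.653 0.522 110.053
5 0.339 0.141 114.621
6 0.176 0.038 116.997
final: 116.997 0.450

Arc 1: start y=14.870, vy=15.030 → t=3.855, apex=26.396, x_land=51.883, impact vy=-22.745
  bounce: vy ← 0.52·22.745 = 11.828
Arc 2: start y=0.000, vy=11.828 → t=2.414, apex=7.137, x_land=84.373, impact vy=-11.828
  bounce: vy ← 0.52·11.828 = 6.150
Arc 3: start y=0.000, vy=6.150 → t=1.255, apex=1.930, x_land=101.268, impact vy=-6.150
  bounce: vy ← 0.52·6.150 = 3.198
Arc 4: start y=0.000, vy=3.198 → t=0.653, apex=0.522, x_land=110.053, impact vy=-3.198
  bounce: vy ← 0.52·3.198 = 1.663
Arc 5: start y=0.000, vy=1.663 → t=0.339, apex=0.141, x_land=114.621, impact vy=-1.663
  bounce: vy ← 0.52·1.663 = 0.865
Arc 6: start y=0.000, vy=0.865 → t=0.176, apex=0.038, x_land=116.997, impact vy=-0.865
  bounce: vy ← 0.52·0.865 = 0.450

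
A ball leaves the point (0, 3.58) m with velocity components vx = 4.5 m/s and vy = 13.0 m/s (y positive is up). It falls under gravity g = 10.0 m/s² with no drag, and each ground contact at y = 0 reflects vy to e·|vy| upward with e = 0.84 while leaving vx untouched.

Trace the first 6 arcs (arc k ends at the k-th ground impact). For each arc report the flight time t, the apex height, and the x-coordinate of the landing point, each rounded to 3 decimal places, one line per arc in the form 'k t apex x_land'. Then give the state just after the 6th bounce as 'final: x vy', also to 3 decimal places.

Arc 1: start y=3.580, vy=13.000 → t=2.851, apex=12.030, x_land=12.830, impact vy=-15.511
  bounce: vy ← 0.84·15.511 = 13.029
Arc 2: start y=0.000, vy=13.029 → t=2.606, apex=8.488, x_land=24.557, impact vy=-13.029
  bounce: vy ← 0.84·13.029 = 10.945
Arc 3: start y=0.000, vy=10.945 → t=2.189, apex=5.989, x_land=34.407, impact vy=-10.945
  bounce: vy ← 0.84·10.945 = 9.194
Arc 4: start y=0.000, vy=9.194 → t=1.839, apex=4.226, x_land=42.681, impact vy=-9.194
  bounce: vy ← 0.84·9.194 = 7.723
Arc 5: start y=0.000, vy=7.723 → t=1.545, apex=2.982, x_land=49.632, impact vy=-7.723
  bounce: vy ← 0.84·7.723 = 6.487
Arc 6: start y=0.000, vy=6.487 → t=1.297, apex=2.104, x_land=55.470, impact vy=-6.487
  bounce: vy ← 0.84·6.487 = 5.449

1 2.851 12.030 12.830
2 2.606 8.488 24.557
3 2.189 5.989 34.407
4 1.839 4.226 42.681
5 1.545 2.982 49.632
6 1.297 2.104 55.470
final: 55.470 5.449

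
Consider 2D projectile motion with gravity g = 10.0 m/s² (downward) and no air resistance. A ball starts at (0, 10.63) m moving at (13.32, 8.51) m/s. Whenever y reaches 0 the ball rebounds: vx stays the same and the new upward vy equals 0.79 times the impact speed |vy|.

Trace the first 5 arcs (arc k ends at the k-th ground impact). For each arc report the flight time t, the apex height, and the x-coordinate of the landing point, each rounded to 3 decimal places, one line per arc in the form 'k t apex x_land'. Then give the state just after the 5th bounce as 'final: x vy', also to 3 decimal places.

1 2.539 14.251 33.823
2 2.667 8.894 69.353
3 2.107 5.551 97.422
4 1.665 3.464 119.597
5 1.315 2.162 137.114
final: 137.114 5.195

Arc 1: start y=10.630, vy=8.510 → t=2.539, apex=14.251, x_land=33.823, impact vy=-16.883
  bounce: vy ← 0.79·16.883 = 13.337
Arc 2: start y=0.000, vy=13.337 → t=2.667, apex=8.894, x_land=69.353, impact vy=-13.337
  bounce: vy ← 0.79·13.337 = 10.536
Arc 3: start y=0.000, vy=10.536 → t=2.107, apex=5.551, x_land=97.422, impact vy=-10.536
  bounce: vy ← 0.79·10.536 = 8.324
Arc 4: start y=0.000, vy=8.324 → t=1.665, apex=3.464, x_land=119.597, impact vy=-8.324
  bounce: vy ← 0.79·8.324 = 6.576
Arc 5: start y=0.000, vy=6.576 → t=1.315, apex=2.162, x_land=137.114, impact vy=-6.576
  bounce: vy ← 0.79·6.576 = 5.195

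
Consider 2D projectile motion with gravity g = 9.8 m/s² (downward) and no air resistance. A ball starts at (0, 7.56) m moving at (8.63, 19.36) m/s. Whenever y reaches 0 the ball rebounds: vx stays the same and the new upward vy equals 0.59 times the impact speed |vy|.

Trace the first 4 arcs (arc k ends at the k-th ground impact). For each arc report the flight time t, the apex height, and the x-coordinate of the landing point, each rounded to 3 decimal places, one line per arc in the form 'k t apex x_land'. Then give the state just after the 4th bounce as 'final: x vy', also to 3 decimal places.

Arc 1: start y=7.560, vy=19.360 → t=4.309, apex=26.683, x_land=37.187, impact vy=-22.869
  bounce: vy ← 0.59·22.869 = 13.493
Arc 2: start y=0.000, vy=13.493 → t=2.754, apex=9.288, x_land=60.951, impact vy=-13.493
  bounce: vy ← 0.59·13.493 = 7.961
Arc 3: start y=0.000, vy=7.961 → t=1.625, apex=3.233, x_land=74.971, impact vy=-7.961
  bounce: vy ← 0.59·7.961 = 4.697
Arc 4: start y=0.000, vy=4.697 → t=0.959, apex=1.126, x_land=83.243, impact vy=-4.697
  bounce: vy ← 0.59·4.697 = 2.771

1 4.309 26.683 37.187
2 2.754 9.288 60.951
3 1.625 3.233 74.971
4 0.959 1.126 83.243
final: 83.243 2.771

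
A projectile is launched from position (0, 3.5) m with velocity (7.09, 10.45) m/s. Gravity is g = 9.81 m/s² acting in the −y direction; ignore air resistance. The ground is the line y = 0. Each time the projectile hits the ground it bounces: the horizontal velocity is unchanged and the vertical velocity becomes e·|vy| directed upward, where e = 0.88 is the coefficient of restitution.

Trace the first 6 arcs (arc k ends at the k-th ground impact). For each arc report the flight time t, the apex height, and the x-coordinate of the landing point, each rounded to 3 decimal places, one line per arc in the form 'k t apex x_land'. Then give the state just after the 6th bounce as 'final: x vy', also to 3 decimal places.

1 2.425 9.066 17.192
2 2.393 7.021 34.156
3 2.106 5.437 49.085
4 1.853 4.210 62.222
5 1.631 3.260 73.783
6 1.435 2.525 83.957
final: 83.957 6.194

Arc 1: start y=3.500, vy=10.450 → t=2.425, apex=9.066, x_land=17.192, impact vy=-13.337
  bounce: vy ← 0.88·13.337 = 11.736
Arc 2: start y=0.000, vy=11.736 → t=2.393, apex=7.021, x_land=34.156, impact vy=-11.736
  bounce: vy ← 0.88·11.736 = 10.328
Arc 3: start y=0.000, vy=10.328 → t=2.106, apex=5.437, x_land=49.085, impact vy=-10.328
  bounce: vy ← 0.88·10.328 = 9.089
Arc 4: start y=0.000, vy=9.089 → t=1.853, apex=4.210, x_land=62.222, impact vy=-9.089
  bounce: vy ← 0.88·9.089 = 7.998
Arc 5: start y=0.000, vy=7.998 → t=1.631, apex=3.260, x_land=73.783, impact vy=-7.998
  bounce: vy ← 0.88·7.998 = 7.038
Arc 6: start y=0.000, vy=7.038 → t=1.435, apex=2.525, x_land=83.957, impact vy=-7.038
  bounce: vy ← 0.88·7.038 = 6.194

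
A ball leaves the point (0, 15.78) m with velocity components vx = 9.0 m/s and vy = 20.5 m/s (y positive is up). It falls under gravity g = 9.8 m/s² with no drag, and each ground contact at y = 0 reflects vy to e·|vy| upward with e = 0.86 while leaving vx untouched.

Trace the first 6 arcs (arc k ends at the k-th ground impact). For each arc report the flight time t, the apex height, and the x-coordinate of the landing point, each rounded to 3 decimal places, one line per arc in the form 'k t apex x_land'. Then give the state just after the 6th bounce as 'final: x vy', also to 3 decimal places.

1 4.848 37.221 43.632
2 4.741 27.529 86.296
3 4.077 20.360 122.988
4 3.506 15.059 154.543
5 3.015 11.137 181.680
6 2.593 8.237 205.018
final: 205.018 10.927

Arc 1: start y=15.780, vy=20.500 → t=4.848, apex=37.221, x_land=43.632, impact vy=-27.010
  bounce: vy ← 0.86·27.010 = 23.229
Arc 2: start y=0.000, vy=23.229 → t=4.741, apex=27.529, x_land=86.296, impact vy=-23.229
  bounce: vy ← 0.86·23.229 = 19.977
Arc 3: start y=0.000, vy=19.977 → t=4.077, apex=20.360, x_land=122.988, impact vy=-19.977
  bounce: vy ← 0.86·19.977 = 17.180
Arc 4: start y=0.000, vy=17.180 → t=3.506, apex=15.059, x_land=154.543, impact vy=-17.180
  bounce: vy ← 0.86·17.180 = 14.775
Arc 5: start y=0.000, vy=14.775 → t=3.015, apex=11.137, x_land=181.680, impact vy=-14.775
  bounce: vy ← 0.86·14.775 = 12.706
Arc 6: start y=0.000, vy=12.706 → t=2.593, apex=8.237, x_land=205.018, impact vy=-12.706
  bounce: vy ← 0.86·12.706 = 10.927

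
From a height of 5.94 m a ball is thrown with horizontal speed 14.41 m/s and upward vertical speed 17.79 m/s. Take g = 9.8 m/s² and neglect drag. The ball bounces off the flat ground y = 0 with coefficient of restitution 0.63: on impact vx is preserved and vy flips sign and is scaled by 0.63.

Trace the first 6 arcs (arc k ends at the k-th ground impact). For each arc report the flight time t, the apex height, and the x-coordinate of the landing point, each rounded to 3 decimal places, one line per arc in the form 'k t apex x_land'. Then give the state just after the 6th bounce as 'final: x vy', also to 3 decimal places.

1 3.938 22.087 56.753
2 2.675 8.766 95.301
3 1.685 3.479 119.586
4 1.062 1.381 134.886
5 0.669 0.548 144.525
6 0.421 0.218 150.598
final: 150.598 1.301

Arc 1: start y=5.940, vy=17.790 → t=3.938, apex=22.087, x_land=56.753, impact vy=-20.806
  bounce: vy ← 0.63·20.806 = 13.108
Arc 2: start y=0.000, vy=13.108 → t=2.675, apex=8.766, x_land=95.301, impact vy=-13.108
  bounce: vy ← 0.63·13.108 = 8.258
Arc 3: start y=0.000, vy=8.258 → t=1.685, apex=3.479, x_land=119.586, impact vy=-8.258
  bounce: vy ← 0.63·8.258 = 5.203
Arc 4: start y=0.000, vy=5.203 → t=1.062, apex=1.381, x_land=134.886, impact vy=-5.203
  bounce: vy ← 0.63·5.203 = 3.278
Arc 5: start y=0.000, vy=3.278 → t=0.669, apex=0.548, x_land=144.525, impact vy=-3.278
  bounce: vy ← 0.63·3.278 = 2.065
Arc 6: start y=0.000, vy=2.065 → t=0.421, apex=0.218, x_land=150.598, impact vy=-2.065
  bounce: vy ← 0.63·2.065 = 1.301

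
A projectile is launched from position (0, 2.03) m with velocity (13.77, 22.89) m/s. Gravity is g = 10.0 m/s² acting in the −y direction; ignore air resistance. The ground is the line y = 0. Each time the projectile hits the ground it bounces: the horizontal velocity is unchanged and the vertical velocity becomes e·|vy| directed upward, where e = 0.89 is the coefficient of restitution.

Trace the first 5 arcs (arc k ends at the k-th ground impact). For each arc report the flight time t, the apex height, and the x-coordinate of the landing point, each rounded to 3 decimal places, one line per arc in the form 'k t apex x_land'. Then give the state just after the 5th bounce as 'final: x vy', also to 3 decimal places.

1 4.665 28.228 64.237
2 4.229 22.359 122.475
3 3.764 17.711 174.307
4 3.350 14.029 220.437
5 2.982 11.112 261.493
final: 261.493 13.268

Arc 1: start y=2.030, vy=22.890 → t=4.665, apex=28.228, x_land=64.237, impact vy=-23.760
  bounce: vy ← 0.89·23.760 = 21.147
Arc 2: start y=0.000, vy=21.147 → t=4.229, apex=22.359, x_land=122.475, impact vy=-21.147
  bounce: vy ← 0.89·21.147 = 18.821
Arc 3: start y=0.000, vy=18.821 → t=3.764, apex=17.711, x_land=174.307, impact vy=-18.821
  bounce: vy ← 0.89·18.821 = 16.750
Arc 4: start y=0.000, vy=16.750 → t=3.350, apex=14.029, x_land=220.437, impact vy=-16.750
  bounce: vy ← 0.89·16.750 = 14.908
Arc 5: start y=0.000, vy=14.908 → t=2.982, apex=11.112, x_land=261.493, impact vy=-14.908
  bounce: vy ← 0.89·14.908 = 13.268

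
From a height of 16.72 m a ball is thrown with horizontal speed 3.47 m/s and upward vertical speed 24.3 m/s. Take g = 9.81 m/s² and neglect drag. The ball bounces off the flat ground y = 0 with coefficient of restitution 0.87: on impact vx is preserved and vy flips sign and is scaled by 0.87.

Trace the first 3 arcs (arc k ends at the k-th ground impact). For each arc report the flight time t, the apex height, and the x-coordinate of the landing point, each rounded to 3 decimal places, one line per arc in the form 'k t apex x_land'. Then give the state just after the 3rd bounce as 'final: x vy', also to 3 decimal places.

1 5.567 46.816 19.316
2 5.376 35.435 37.969
3 4.677 26.821 54.198
final: 54.198 19.957

Arc 1: start y=16.720, vy=24.300 → t=5.567, apex=46.816, x_land=19.316, impact vy=-30.307
  bounce: vy ← 0.87·30.307 = 26.367
Arc 2: start y=0.000, vy=26.367 → t=5.376, apex=35.435, x_land=37.969, impact vy=-26.367
  bounce: vy ← 0.87·26.367 = 22.940
Arc 3: start y=0.000, vy=22.940 → t=4.677, apex=26.821, x_land=54.198, impact vy=-22.940
  bounce: vy ← 0.87·22.940 = 19.957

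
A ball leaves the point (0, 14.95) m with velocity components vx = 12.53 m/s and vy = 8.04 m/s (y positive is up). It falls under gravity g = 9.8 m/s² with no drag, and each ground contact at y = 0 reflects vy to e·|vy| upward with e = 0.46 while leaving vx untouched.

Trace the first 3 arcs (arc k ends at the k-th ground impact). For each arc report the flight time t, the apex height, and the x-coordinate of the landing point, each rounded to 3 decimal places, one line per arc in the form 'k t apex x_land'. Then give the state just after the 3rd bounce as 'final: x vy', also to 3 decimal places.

1 2.750 18.248 34.460
2 1.775 3.861 56.706
3 0.817 0.817 66.939
final: 66.939 1.841

Arc 1: start y=14.950, vy=8.040 → t=2.750, apex=18.248, x_land=34.460, impact vy=-18.912
  bounce: vy ← 0.46·18.912 = 8.699
Arc 2: start y=0.000, vy=8.699 → t=1.775, apex=3.861, x_land=56.706, impact vy=-8.699
  bounce: vy ← 0.46·8.699 = 4.002
Arc 3: start y=0.000, vy=4.002 → t=0.817, apex=0.817, x_land=66.939, impact vy=-4.002
  bounce: vy ← 0.46·4.002 = 1.841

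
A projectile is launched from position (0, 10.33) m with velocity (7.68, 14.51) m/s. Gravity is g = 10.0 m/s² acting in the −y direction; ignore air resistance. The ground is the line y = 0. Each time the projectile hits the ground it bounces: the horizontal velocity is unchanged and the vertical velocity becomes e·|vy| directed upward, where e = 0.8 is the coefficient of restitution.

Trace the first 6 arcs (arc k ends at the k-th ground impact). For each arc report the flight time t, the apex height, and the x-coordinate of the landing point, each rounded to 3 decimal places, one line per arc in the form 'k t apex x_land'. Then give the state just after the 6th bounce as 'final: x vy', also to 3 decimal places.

Arc 1: start y=10.330, vy=14.510 → t=3.493, apex=20.857, x_land=26.829, impact vy=-20.424
  bounce: vy ← 0.8·20.424 = 16.339
Arc 2: start y=0.000, vy=16.339 → t=3.268, apex=13.348, x_land=51.926, impact vy=-16.339
  bounce: vy ← 0.8·16.339 = 13.071
Arc 3: start y=0.000, vy=13.071 → t=2.614, apex=8.543, x_land=72.004, impact vy=-13.071
  bounce: vy ← 0.8·13.071 = 10.457
Arc 4: start y=0.000, vy=10.457 → t=2.091, apex=5.468, x_land=88.066, impact vy=-10.457
  bounce: vy ← 0.8·10.457 = 8.366
Arc 5: start y=0.000, vy=8.366 → t=1.673, apex=3.499, x_land=100.916, impact vy=-8.366
  bounce: vy ← 0.8·8.366 = 6.693
Arc 6: start y=0.000, vy=6.693 → t=1.339, apex=2.240, x_land=111.195, impact vy=-6.693
  bounce: vy ← 0.8·6.693 = 5.354

1 3.493 20.857 26.829
2 3.268 13.348 51.926
3 2.614 8.543 72.004
4 2.091 5.468 88.066
5 1.673 3.499 100.916
6 1.339 2.240 111.195
final: 111.195 5.354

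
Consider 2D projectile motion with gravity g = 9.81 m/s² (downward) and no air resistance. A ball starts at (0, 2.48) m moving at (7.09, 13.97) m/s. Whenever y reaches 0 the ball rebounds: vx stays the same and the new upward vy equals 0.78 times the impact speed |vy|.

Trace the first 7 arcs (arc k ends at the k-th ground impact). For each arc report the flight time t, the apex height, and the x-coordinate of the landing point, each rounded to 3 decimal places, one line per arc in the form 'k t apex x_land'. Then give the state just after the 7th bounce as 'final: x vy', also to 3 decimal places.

Arc 1: start y=2.480, vy=13.970 → t=3.016, apex=12.427, x_land=21.382, impact vy=-15.615
  bounce: vy ← 0.78·15.615 = 12.179
Arc 2: start y=0.000, vy=12.179 → t=2.483, apex=7.561, x_land=38.987, impact vy=-12.179
  bounce: vy ← 0.78·12.179 = 9.500
Arc 3: start y=0.000, vy=9.500 → t=1.937, apex=4.600, x_land=52.719, impact vy=-9.500
  bounce: vy ← 0.78·9.500 = 7.410
Arc 4: start y=0.000, vy=7.410 → t=1.511, apex=2.799, x_land=63.429, impact vy=-7.410
  bounce: vy ← 0.78·7.410 = 5.780
Arc 5: start y=0.000, vy=5.780 → t=1.178, apex=1.703, x_land=71.784, impact vy=-5.780
  bounce: vy ← 0.78·5.780 = 4.508
Arc 6: start y=0.000, vy=4.508 → t=0.919, apex=1.036, x_land=78.300, impact vy=-4.508
  bounce: vy ← 0.78·4.508 = 3.516
Arc 7: start y=0.000, vy=3.516 → t=0.717, apex=0.630, x_land=83.383, impact vy=-3.516
  bounce: vy ← 0.78·3.516 = 2.743

1 3.016 12.427 21.382
2 2.483 7.561 38.987
3 1.937 4.600 52.719
4 1.511 2.799 63.429
5 1.178 1.703 71.784
6 0.919 1.036 78.300
7 0.717 0.630 83.383
final: 83.383 2.743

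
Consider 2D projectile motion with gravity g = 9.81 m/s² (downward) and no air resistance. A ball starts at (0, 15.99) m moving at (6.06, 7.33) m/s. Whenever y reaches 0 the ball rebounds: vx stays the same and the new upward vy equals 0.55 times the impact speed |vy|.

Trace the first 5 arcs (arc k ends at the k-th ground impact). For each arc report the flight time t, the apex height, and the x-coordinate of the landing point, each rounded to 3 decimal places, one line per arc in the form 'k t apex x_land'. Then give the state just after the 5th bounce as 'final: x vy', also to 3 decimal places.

1 2.701 18.728 16.369
2 2.149 5.665 29.395
3 1.182 1.714 36.559
4 0.650 0.518 40.499
5 0.358 0.157 42.666
final: 42.666 0.965

Arc 1: start y=15.990, vy=7.330 → t=2.701, apex=18.728, x_land=16.369, impact vy=-19.169
  bounce: vy ← 0.55·19.169 = 10.543
Arc 2: start y=0.000, vy=10.543 → t=2.149, apex=5.665, x_land=29.395, impact vy=-10.543
  bounce: vy ← 0.55·10.543 = 5.799
Arc 3: start y=0.000, vy=5.799 → t=1.182, apex=1.714, x_land=36.559, impact vy=-5.799
  bounce: vy ← 0.55·5.799 = 3.189
Arc 4: start y=0.000, vy=3.189 → t=0.650, apex=0.518, x_land=40.499, impact vy=-3.189
  bounce: vy ← 0.55·3.189 = 1.754
Arc 5: start y=0.000, vy=1.754 → t=0.358, apex=0.157, x_land=42.666, impact vy=-1.754
  bounce: vy ← 0.55·1.754 = 0.965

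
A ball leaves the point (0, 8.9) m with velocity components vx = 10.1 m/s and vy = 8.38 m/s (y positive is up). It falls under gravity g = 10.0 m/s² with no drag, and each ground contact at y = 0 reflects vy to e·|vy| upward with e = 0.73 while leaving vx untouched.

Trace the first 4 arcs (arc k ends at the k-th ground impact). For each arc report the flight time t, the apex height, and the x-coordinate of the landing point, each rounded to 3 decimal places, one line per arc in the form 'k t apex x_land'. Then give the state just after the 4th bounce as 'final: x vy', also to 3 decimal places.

Arc 1: start y=8.900, vy=8.380 → t=2.414, apex=12.411, x_land=24.376, impact vy=-15.755
  bounce: vy ← 0.73·15.755 = 11.501
Arc 2: start y=0.000, vy=11.501 → t=2.300, apex=6.614, x_land=47.609, impact vy=-11.501
  bounce: vy ← 0.73·11.501 = 8.396
Arc 3: start y=0.000, vy=8.396 → t=1.679, apex=3.525, x_land=64.569, impact vy=-8.396
  bounce: vy ← 0.73·8.396 = 6.129
Arc 4: start y=0.000, vy=6.129 → t=1.226, apex=1.878, x_land=76.949, impact vy=-6.129
  bounce: vy ← 0.73·6.129 = 4.474

1 2.414 12.411 24.376
2 2.300 6.614 47.609
3 1.679 3.525 64.569
4 1.226 1.878 76.949
final: 76.949 4.474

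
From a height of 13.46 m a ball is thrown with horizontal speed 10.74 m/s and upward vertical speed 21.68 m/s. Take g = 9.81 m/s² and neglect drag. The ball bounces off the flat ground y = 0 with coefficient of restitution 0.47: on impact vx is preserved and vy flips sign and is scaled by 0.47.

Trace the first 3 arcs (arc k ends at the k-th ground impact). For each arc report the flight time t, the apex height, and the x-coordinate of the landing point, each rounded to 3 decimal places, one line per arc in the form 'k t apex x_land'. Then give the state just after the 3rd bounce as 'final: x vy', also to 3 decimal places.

Arc 1: start y=13.460, vy=21.680 → t=4.972, apex=37.416, x_land=53.398, impact vy=-27.094
  bounce: vy ← 0.47·27.094 = 12.734
Arc 2: start y=0.000, vy=12.734 → t=2.596, apex=8.265, x_land=81.282, impact vy=-12.734
  bounce: vy ← 0.47·12.734 = 5.985
Arc 3: start y=0.000, vy=5.985 → t=1.220, apex=1.826, x_land=94.387, impact vy=-5.985
  bounce: vy ← 0.47·5.985 = 2.813

1 4.972 37.416 53.398
2 2.596 8.265 81.282
3 1.220 1.826 94.387
final: 94.387 2.813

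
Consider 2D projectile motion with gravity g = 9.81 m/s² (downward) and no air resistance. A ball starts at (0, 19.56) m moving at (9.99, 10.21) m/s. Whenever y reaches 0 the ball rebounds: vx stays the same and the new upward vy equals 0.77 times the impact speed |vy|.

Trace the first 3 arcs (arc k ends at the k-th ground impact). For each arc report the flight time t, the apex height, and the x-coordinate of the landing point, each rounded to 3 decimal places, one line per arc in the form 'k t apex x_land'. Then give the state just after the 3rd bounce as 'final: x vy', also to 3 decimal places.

Arc 1: start y=19.560, vy=10.210 → t=3.293, apex=24.873, x_land=32.894, impact vy=-22.091
  bounce: vy ← 0.77·22.091 = 17.010
Arc 2: start y=0.000, vy=17.010 → t=3.468, apex=14.747, x_land=67.538, impact vy=-17.010
  bounce: vy ← 0.77·17.010 = 13.098
Arc 3: start y=0.000, vy=13.098 → t=2.670, apex=8.744, x_land=94.214, impact vy=-13.098
  bounce: vy ← 0.77·13.098 = 10.085

1 3.293 24.873 32.894
2 3.468 14.747 67.538
3 2.670 8.744 94.214
final: 94.214 10.085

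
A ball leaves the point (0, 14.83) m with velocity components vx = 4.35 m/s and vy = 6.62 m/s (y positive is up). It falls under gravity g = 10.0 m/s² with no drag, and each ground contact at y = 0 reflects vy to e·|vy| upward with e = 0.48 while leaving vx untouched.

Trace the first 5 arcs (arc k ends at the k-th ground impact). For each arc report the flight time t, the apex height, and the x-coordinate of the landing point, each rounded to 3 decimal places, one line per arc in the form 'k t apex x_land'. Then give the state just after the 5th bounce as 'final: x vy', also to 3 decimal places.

Arc 1: start y=14.830, vy=6.620 → t=2.507, apex=17.021, x_land=10.906, impact vy=-18.451
  bounce: vy ← 0.48·18.451 = 8.856
Arc 2: start y=0.000, vy=8.856 → t=1.771, apex=3.922, x_land=18.611, impact vy=-8.856
  bounce: vy ← 0.48·8.856 = 4.251
Arc 3: start y=0.000, vy=4.251 → t=0.850, apex=0.904, x_land=22.309, impact vy=-4.251
  bounce: vy ← 0.48·4.251 = 2.040
Arc 4: start y=0.000, vy=2.040 → t=0.408, apex=0.208, x_land=24.084, impact vy=-2.040
  bounce: vy ← 0.48·2.040 = 0.979
Arc 5: start y=0.000, vy=0.979 → t=0.196, apex=0.048, x_land=24.936, impact vy=-0.979
  bounce: vy ← 0.48·0.979 = 0.470

1 2.507 17.021 10.906
2 1.771 3.922 18.611
3 0.850 0.904 22.309
4 0.408 0.208 24.084
5 0.196 0.048 24.936
final: 24.936 0.470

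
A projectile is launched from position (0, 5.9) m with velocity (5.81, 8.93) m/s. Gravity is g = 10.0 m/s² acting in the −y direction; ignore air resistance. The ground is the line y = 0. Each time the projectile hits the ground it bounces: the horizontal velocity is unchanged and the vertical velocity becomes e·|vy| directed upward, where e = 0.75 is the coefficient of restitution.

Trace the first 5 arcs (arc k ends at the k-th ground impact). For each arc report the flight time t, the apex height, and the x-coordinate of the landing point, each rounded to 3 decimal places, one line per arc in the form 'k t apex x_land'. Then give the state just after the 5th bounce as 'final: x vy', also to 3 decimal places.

Arc 1: start y=5.900, vy=8.930 → t=2.299, apex=9.887, x_land=13.358, impact vy=-14.062
  bounce: vy ← 0.75·14.062 = 10.547
Arc 2: start y=0.000, vy=10.547 → t=2.109, apex=5.562, x_land=25.614, impact vy=-10.547
  bounce: vy ← 0.75·10.547 = 7.910
Arc 3: start y=0.000, vy=7.910 → t=1.582, apex=3.128, x_land=34.805, impact vy=-7.910
  bounce: vy ← 0.75·7.910 = 5.932
Arc 4: start y=0.000, vy=5.932 → t=1.186, apex=1.760, x_land=41.699, impact vy=-5.932
  bounce: vy ← 0.75·5.932 = 4.449
Arc 5: start y=0.000, vy=4.449 → t=0.890, apex=0.990, x_land=46.869, impact vy=-4.449
  bounce: vy ← 0.75·4.449 = 3.337

1 2.299 9.887 13.358
2 2.109 5.562 25.614
3 1.582 3.128 34.805
4 1.186 1.760 41.699
5 0.890 0.990 46.869
final: 46.869 3.337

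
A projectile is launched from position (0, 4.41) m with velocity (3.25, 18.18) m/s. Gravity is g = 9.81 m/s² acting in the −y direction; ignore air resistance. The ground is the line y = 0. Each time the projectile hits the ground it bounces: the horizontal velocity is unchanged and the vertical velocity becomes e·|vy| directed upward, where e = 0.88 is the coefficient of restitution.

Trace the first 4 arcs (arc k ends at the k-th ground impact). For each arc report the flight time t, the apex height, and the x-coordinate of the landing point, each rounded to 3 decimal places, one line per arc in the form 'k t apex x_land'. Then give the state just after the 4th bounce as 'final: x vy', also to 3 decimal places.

1 3.935 21.256 12.788
2 3.664 16.460 24.696
3 3.224 12.747 35.174
4 2.837 9.871 44.395
final: 44.395 12.247

Arc 1: start y=4.410, vy=18.180 → t=3.935, apex=21.256, x_land=12.788, impact vy=-20.421
  bounce: vy ← 0.88·20.421 = 17.971
Arc 2: start y=0.000, vy=17.971 → t=3.664, apex=16.460, x_land=24.696, impact vy=-17.971
  bounce: vy ← 0.88·17.971 = 15.814
Arc 3: start y=0.000, vy=15.814 → t=3.224, apex=12.747, x_land=35.174, impact vy=-15.814
  bounce: vy ← 0.88·15.814 = 13.917
Arc 4: start y=0.000, vy=13.917 → t=2.837, apex=9.871, x_land=44.395, impact vy=-13.917
  bounce: vy ← 0.88·13.917 = 12.247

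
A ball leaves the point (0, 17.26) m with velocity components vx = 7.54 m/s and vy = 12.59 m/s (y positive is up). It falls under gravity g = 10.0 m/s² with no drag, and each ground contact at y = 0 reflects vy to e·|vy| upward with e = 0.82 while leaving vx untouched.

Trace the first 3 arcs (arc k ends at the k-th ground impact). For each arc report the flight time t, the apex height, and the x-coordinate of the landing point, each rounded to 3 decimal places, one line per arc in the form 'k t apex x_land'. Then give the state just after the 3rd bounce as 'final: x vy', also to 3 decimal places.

Arc 1: start y=17.260, vy=12.590 → t=3.503, apex=25.185, x_land=26.415, impact vy=-22.443
  bounce: vy ← 0.82·22.443 = 18.404
Arc 2: start y=0.000, vy=18.404 → t=3.681, apex=16.935, x_land=54.168, impact vy=-18.404
  bounce: vy ← 0.82·18.404 = 15.091
Arc 3: start y=0.000, vy=15.091 → t=3.018, apex=11.387, x_land=76.925, impact vy=-15.091
  bounce: vy ← 0.82·15.091 = 12.375

1 3.503 25.185 26.415
2 3.681 16.935 54.168
3 3.018 11.387 76.925
final: 76.925 12.375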